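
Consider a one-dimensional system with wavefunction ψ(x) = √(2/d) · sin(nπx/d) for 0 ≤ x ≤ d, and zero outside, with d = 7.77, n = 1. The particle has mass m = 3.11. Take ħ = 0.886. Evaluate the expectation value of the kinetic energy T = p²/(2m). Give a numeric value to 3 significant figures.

0.0206

T = −(ħ²/2m) d²/dx², so ⟨T⟩ = −(ħ²/2m) ∫ ψ*·ψ'' dx; with m = 3.11.
d/dx sin(nπx/d) = (nπ/d)·cos(nπx/d) and d²/dx² sin(nπx/d) = −(nπ/d)²·sin(nπx/d); on 0 ≤ x ≤ d, ∫sin²(nπx/d) dx = d/2 and ∫sin(nπx/d)·cos(nπx/d) dx = 0.
⟨T⟩ = 0.020632.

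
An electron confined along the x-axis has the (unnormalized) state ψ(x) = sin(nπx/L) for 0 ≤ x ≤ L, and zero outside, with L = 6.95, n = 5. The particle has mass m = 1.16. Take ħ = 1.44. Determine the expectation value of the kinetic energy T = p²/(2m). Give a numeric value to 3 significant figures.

T = −(ħ²/2m) d²/dx², so ⟨T⟩ = −(ħ²/2m) ∫ ψ*·ψ'' dx / ∫|ψ|² dx; with m = 1.16.
d/dx sin(nπx/L) = (nπ/L)·cos(nπx/L) and d²/dx² sin(nπx/L) = −(nπ/L)²·sin(nπx/L); on 0 ≤ x ≤ L, ∫sin²(nπx/L) dx = L/2 and ∫sin(nπx/L)·cos(nπx/L) dx = 0.
State is unnormalized: ∫|ψ|² dx = 3.4750, and ∫ψ*·(−ħ²/2m · ψ'') dx = 15.866, so ⟨T⟩ = 15.866 / 3.4750.
⟨T⟩ = 4.5657.

4.57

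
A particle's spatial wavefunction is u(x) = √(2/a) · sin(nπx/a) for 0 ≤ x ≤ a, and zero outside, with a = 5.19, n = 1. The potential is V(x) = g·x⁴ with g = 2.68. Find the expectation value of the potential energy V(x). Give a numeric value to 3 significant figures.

⟨V⟩ = ∫ V(x)·|u|² dx.
With sin²θ = (1 − cos2θ)/2 on 0 ≤ x ≤ a: ∫sin²(nπx/a) dx = a/2, ∫x·sin²(nπx/a) dx = a²/4, ∫x²·sin²(nπx/a) dx = a³·(1/6 − 1/(4n²π²)); higher powers xᵏ the same way, integrating xᵏ·cos(2nπx/a) by parts.
⟨V⟩ = 221.82.

222.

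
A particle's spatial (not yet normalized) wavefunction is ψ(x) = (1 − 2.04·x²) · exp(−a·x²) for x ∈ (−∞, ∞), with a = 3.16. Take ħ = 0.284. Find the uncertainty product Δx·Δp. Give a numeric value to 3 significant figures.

0.150

Δx = √(⟨x²⟩−⟨x⟩²), Δp = √(⟨p²⟩−⟨p⟩²).
Expand each integrand as polynomial × e^(−2ax²) and use ∫x^(2j)·e^(−2ax²) dx = (2j−1)!!/(4a)^j · √(π/(2a)), odd powers → 0; here √(π/(2a)) = 0.70504. Differentiate with the product rule, d/dx e^(−ax²) = −2ax·e^(−ax²).
Normalization: ∫|ψ|² dx = 0.53256.
⟨x⟩ = 0.0000, ⟨x²⟩ = 0.044237 ⇒ Δx = 0.21032.
⟨p⟩ = 0.0000, ⟨p²⟩ = 0.50786 ⇒ Δp = 0.71264.
Δx·Δp = 0.14989.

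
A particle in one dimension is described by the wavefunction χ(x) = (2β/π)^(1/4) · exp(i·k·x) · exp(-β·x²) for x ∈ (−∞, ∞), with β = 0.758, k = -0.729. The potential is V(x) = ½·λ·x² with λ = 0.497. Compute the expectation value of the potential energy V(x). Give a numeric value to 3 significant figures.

⟨V⟩ = ∫ V(x)·|χ|² dx.
Gaussian moments: ∫x^(2j)·e^(−2βx²) dx = (2j−1)!!/(4β)^j · √(π/(2β)), odd powers integrate to 0; here √(π/(2β)) = 1.4395.
⟨V⟩ = 0.081959.

0.0820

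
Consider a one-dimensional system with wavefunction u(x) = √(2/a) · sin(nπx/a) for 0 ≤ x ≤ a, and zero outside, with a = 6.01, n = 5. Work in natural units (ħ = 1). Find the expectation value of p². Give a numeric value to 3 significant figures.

p² u = −ħ² d²u/dx²; ⟨p²⟩ = −ħ² ∫ u*·u'' dx.
d/dx sin(nπx/a) = (nπ/a)·cos(nπx/a) and d²/dx² sin(nπx/a) = −(nπ/a)²·sin(nπx/a); on 0 ≤ x ≤ a, ∫sin²(nπx/a) dx = a/2 and ∫sin(nπx/a)·cos(nπx/a) dx = 0.
⟨p²⟩ = 6.8311.

6.83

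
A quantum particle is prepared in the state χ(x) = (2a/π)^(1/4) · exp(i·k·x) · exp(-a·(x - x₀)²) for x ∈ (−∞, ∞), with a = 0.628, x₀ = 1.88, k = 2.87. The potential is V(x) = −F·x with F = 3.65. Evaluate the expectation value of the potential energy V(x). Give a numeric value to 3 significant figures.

-6.86

⟨V⟩ = ∫ V(x)·|χ|² dx.
Gaussian moments (u = x − x₀): ∫u^(2j)·e^(−2au²) du = (2j−1)!!/(4a)^j · √(π/(2a)), odd powers integrate to 0; here √(π/(2a)) = 1.5815.
⟨V⟩ = -6.8620.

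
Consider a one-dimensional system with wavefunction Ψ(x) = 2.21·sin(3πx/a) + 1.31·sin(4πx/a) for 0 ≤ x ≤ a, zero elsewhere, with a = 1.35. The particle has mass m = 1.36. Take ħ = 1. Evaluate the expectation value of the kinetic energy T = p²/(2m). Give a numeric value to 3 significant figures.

T = −(ħ²/2m) d²/dx², so ⟨T⟩ = −(ħ²/2m) ∫ Ψ*·Ψ'' dx / ∫|Ψ|² dx; with m = 1.36.
d²/dx² sin(jπx/a) = −(jπ/a)²·sin(jπx/a); on 0 ≤ x ≤ a, ∫sin²(jπx/a) dx = a/2 and ∫sin(jπx/a)·sin(lπx/a) dx = 0 for j ≠ l, so only diagonal terms survive in ∫|Ψ|² and ∫Ψ·Ψ″; ∫Ψ·Ψ′ dx = [Ψ²/2] between the walls = 0.
State is unnormalized: ∫|Ψ|² dx = 4.4551, and ∫Ψ*·(−ħ²/2m · Ψ'') dx = 95.974, so ⟨T⟩ = 95.974 / 4.4551.
⟨T⟩ = 21.542.

21.5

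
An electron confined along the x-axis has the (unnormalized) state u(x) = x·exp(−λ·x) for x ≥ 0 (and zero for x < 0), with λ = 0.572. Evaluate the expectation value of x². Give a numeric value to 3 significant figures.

⟨x²⟩ = ∫ x²·|u|² dx / ∫|u|² dx (integrals over the domain).
Every integrand reduces to terms xʲ·e^(−2λx) on [0, ∞); use ∫₀^∞ xʲ·e^(−2λx) dx = j!/(2λ)^(j+1).
State is unnormalized: ∫|u|² dx = 1.3358, and ∫u*·x²·u dx = 12.248, so ⟨x²⟩ = 12.248 / 1.3358.
⟨x²⟩ = 9.1692.

9.17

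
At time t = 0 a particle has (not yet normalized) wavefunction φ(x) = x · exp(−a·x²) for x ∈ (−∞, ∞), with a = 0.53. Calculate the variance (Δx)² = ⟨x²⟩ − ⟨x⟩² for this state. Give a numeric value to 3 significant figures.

1.42

Compute ⟨x⟩ and ⟨x²⟩ separately, then (Δx)² = ⟨x²⟩ − ⟨x⟩².
Expand each integrand as polynomial × e^(−2ax²) and use ∫x^(2j)·e^(−2ax²) dx = (2j−1)!!/(4a)^j · √(π/(2a)), odd powers → 0; here √(π/(2a)) = 1.7216.
Normalization: ∫|φ|² dx = 0.81206.
⟨x⟩ = 0.0000 and ⟨x²⟩ = 1.4151.
(Δx)² = 1.4151 − (0.0000)² = 1.4151.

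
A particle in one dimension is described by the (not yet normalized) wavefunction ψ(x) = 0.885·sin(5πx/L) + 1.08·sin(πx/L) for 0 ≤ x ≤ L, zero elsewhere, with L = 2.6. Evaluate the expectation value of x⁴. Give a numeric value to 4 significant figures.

⟨x⁴⟩ = ∫ x⁴·|ψ|² dx / ∫|ψ|² dx (integrals over the domain).
On 0 ≤ x ≤ L (j ≠ l): ∫sin²(jπx/L) dx = L/2, ∫sin(jπx/L)·sin(lπx/L) dx = 0; diagonal moments ∫x·sin²(jπx/L) dx = L²/4, ∫x²·sin²(jπx/L) dx = L³·(1/6 − 1/(4j²π²)); cross terms ∫x·sin(jπx/L)·sin(lπx/L) dx = 0 for j + l even and −4jlL²/(π²(j² − l²)²) for j + l odd, ∫x²·sin(jπx/L)·sin(lπx/L) dx = (−1)^(j+l)·4jlL³/(π²(j² − l²)²); higher powers the same way via product-to-sum and parts.
State is unnormalized: ∫|ψ|² dx = 2.5345, and ∫ψ*·x⁴·ψ dx = 18.533, so ⟨x⁴⟩ = 18.533 / 2.5345.
⟨x⁴⟩ = 7.3124.

7.312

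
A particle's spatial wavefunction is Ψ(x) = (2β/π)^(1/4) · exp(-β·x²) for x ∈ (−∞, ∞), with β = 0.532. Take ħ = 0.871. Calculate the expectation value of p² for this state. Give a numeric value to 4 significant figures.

0.4036

p² Ψ = −ħ² d²Ψ/dx²; ⟨p²⟩ = −ħ² ∫ Ψ*·Ψ'' dx.
Gaussian moments: ∫x^(2j)·e^(−2βx²) dx = (2j−1)!!/(4β)^j · √(π/(2β)), odd powers integrate to 0; here √(π/(2β)) = 1.7183. Derivatives: d/dx e^(−βx²) = −2βx·e^(−βx²), d²/dx² e^(−βx²) = (4β²x² − 2β)·e^(−βx²).
⟨p²⟩ = 0.40360.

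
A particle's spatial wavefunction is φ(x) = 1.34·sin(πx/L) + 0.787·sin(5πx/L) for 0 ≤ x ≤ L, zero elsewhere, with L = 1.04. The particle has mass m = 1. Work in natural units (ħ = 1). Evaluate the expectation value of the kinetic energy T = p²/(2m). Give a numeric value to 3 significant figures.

32.6

T = −(ħ²/2m) d²/dx², so ⟨T⟩ = −(ħ²/2m) ∫ φ*·φ'' dx / ∫|φ|² dx; with m = 1.
d²/dx² sin(jπx/L) = −(jπ/L)²·sin(jπx/L); on 0 ≤ x ≤ L, ∫sin²(jπx/L) dx = L/2 and ∫sin(jπx/L)·sin(lπx/L) dx = 0 for j ≠ l, so only diagonal terms survive in ∫|φ|² and ∫φ·φ″; ∫φ·φ′ dx = [φ²/2] between the walls = 0.
State is unnormalized: ∫|φ|² dx = 1.2558, and ∫φ*·(−ħ²/2m · φ'') dx = 40.996, so ⟨T⟩ = 40.996 / 1.2558.
⟨T⟩ = 32.646.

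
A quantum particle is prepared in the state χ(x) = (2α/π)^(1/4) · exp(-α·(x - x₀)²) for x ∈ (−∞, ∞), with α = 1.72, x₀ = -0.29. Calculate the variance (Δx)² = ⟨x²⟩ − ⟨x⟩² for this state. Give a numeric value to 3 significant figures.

0.145

Compute ⟨x⟩ and ⟨x²⟩ separately, then (Δx)² = ⟨x²⟩ − ⟨x⟩².
Gaussian moments (u = x − x₀): ∫u^(2j)·e^(−2αu²) du = (2j−1)!!/(4α)^j · √(π/(2α)), odd powers integrate to 0; here √(π/(2α)) = 0.95564.
⟨x⟩ = -0.29000 and ⟨x²⟩ = 0.22945.
(Δx)² = 0.22945 − (-0.29000)² = 0.14535.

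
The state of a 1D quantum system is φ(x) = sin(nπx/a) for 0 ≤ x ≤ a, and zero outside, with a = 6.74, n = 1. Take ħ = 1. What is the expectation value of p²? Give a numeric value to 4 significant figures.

0.2173

p² φ = −ħ² d²φ/dx²; ⟨p²⟩ = −ħ² ∫ φ*·φ'' dx / ∫|φ|² dx.
d/dx sin(nπx/a) = (nπ/a)·cos(nπx/a) and d²/dx² sin(nπx/a) = −(nπ/a)²·sin(nπx/a); on 0 ≤ x ≤ a, ∫sin²(nπx/a) dx = a/2 and ∫sin(nπx/a)·cos(nπx/a) dx = 0.
State is unnormalized: ∫|φ|² dx = 3.3700, and ∫φ*·(−ħ² φ'') dx = 0.73217, so ⟨p²⟩ = 0.73217 / 3.3700.
⟨p²⟩ = 0.21726.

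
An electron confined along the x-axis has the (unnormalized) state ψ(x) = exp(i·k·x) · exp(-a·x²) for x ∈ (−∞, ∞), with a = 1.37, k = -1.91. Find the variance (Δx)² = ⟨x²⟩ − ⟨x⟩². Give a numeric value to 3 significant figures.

Compute ⟨x⟩ and ⟨x²⟩ separately, then (Δx)² = ⟨x²⟩ − ⟨x⟩².
Gaussian moments: ∫x^(2j)·e^(−2ax²) dx = (2j−1)!!/(4a)^j · √(π/(2a)), odd powers integrate to 0; here √(π/(2a)) = 1.0708.
Normalization: ∫|ψ|² dx = 1.0708.
⟨x⟩ = 0.0000 and ⟨x²⟩ = 0.18248.
(Δx)² = 0.18248 − (0.0000)² = 0.18248.

0.182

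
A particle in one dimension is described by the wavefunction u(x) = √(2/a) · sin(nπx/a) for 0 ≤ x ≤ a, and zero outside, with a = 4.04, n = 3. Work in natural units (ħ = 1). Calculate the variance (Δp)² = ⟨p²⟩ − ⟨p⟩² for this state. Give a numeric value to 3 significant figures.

Compute ⟨p⟩ and ⟨p²⟩ separately; (Δp)² = ⟨p²⟩ − ⟨p⟩².
d/dx sin(nπx/a) = (nπ/a)·cos(nπx/a) and d²/dx² sin(nπx/a) = −(nπ/a)²·sin(nπx/a); on 0 ≤ x ≤ a, ∫sin²(nπx/a) dx = a/2 and ∫sin(nπx/a)·cos(nπx/a) dx = 0.
⟨p⟩ = 0.0000 and ⟨p²⟩ = 5.4423.
(Δp)² = 5.4423 − (0.0000)² = 5.4423.

5.44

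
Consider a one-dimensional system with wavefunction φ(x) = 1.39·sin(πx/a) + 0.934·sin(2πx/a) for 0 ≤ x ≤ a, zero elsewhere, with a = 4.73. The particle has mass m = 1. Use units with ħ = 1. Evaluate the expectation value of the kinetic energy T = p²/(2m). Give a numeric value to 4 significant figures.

0.4264

T = −(ħ²/2m) d²/dx², so ⟨T⟩ = −(ħ²/2m) ∫ φ*·φ'' dx / ∫|φ|² dx; with m = 1.
d²/dx² sin(jπx/a) = −(jπ/a)²·sin(jπx/a); on 0 ≤ x ≤ a, ∫sin²(jπx/a) dx = a/2 and ∫sin(jπx/a)·sin(lπx/a) dx = 0 for j ≠ l, so only diagonal terms survive in ∫|φ|² and ∫φ·φ″; ∫φ·φ′ dx = [φ²/2] between the walls = 0.
State is unnormalized: ∫|φ|² dx = 6.6325, and ∫φ*·(−ħ²/2m · φ'') dx = 2.8281, so ⟨T⟩ = 2.8281 / 6.6325.
⟨T⟩ = 0.42640.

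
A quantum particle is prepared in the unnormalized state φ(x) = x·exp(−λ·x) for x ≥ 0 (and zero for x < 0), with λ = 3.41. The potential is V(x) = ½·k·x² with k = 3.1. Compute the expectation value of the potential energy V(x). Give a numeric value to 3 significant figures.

⟨V⟩ = ∫ V(x)·|φ|² dx / ∫|φ|² dx.
Every integrand reduces to terms xʲ·e^(−2λx) on [0, ∞); use ∫₀^∞ xʲ·e^(−2λx) dx = j!/(2λ)^(j+1).
State is unnormalized: ∫|φ|² dx = 0.0063049, and ∫φ*·V(x)·φ dx = 0.0025213, so ⟨V⟩ = 0.0025213 / 0.0063049.
⟨V⟩ = 0.39989.

0.400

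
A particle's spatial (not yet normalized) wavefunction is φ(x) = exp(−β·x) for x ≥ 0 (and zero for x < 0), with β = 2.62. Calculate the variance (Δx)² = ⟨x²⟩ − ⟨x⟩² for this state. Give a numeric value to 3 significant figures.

Compute ⟨x⟩ and ⟨x²⟩ separately, then (Δx)² = ⟨x²⟩ − ⟨x⟩².
Every integrand reduces to terms xʲ·e^(−2βx) on [0, ∞); use ∫₀^∞ xʲ·e^(−2βx) dx = j!/(2β)^(j+1).
Normalization: ∫|φ|² dx = 0.19084.
⟨x⟩ = 0.19084 and ⟨x²⟩ = 0.072840.
(Δx)² = 0.072840 − (0.19084)² = 0.036420.

0.0364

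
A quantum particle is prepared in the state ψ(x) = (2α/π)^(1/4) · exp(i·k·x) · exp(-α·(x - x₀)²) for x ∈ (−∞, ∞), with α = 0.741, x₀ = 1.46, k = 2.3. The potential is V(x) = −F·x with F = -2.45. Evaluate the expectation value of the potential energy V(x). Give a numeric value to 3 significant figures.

⟨V⟩ = ∫ V(x)·|ψ|² dx.
Gaussian moments (u = x − x₀): ∫u^(2j)·e^(−2αu²) du = (2j−1)!!/(4α)^j · √(π/(2α)), odd powers integrate to 0; here √(π/(2α)) = 1.4560.
⟨V⟩ = 3.5770.

3.58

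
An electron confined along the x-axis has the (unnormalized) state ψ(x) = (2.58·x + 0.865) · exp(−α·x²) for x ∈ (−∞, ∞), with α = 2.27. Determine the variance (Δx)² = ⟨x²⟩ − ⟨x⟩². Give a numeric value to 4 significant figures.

0.1090

Compute ⟨x⟩ and ⟨x²⟩ separately, then (Δx)² = ⟨x²⟩ − ⟨x⟩².
Expand each integrand as polynomial × e^(−2αx²) and use ∫x^(2j)·e^(−2αx²) dx = (2j−1)!!/(4α)^j · √(π/(2α)), odd powers → 0; here √(π/(2α)) = 0.83185.
Normalization: ∫|ψ|² dx = 1.2322.
⟨x⟩ = 0.33184 and ⟨x²⟩ = 0.21914.
(Δx)² = 0.21914 − (0.33184)² = 0.10902.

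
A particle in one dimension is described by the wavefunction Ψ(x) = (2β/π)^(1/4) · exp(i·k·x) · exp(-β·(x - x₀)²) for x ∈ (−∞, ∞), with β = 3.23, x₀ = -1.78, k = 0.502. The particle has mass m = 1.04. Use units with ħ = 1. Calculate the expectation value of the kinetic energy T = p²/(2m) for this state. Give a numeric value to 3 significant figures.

T = −(ħ²/2m) d²/dx², so ⟨T⟩ = −(ħ²/2m) ∫ Ψ*·Ψ'' dx; with m = 1.04.
Gaussian moments (u = x − x₀): ∫u^(2j)·e^(−2βu²) du = (2j−1)!!/(4β)^j · √(π/(2β)), odd powers integrate to 0; here √(π/(2β)) = 0.69736. Derivatives: Ψ′ = (ik − 2βu)·Ψ, Ψ″ = ((ik − 2βu)² − 2β)·Ψ; the odd-in-u pieces drop out.
⟨T⟩ = 1.6740.

1.67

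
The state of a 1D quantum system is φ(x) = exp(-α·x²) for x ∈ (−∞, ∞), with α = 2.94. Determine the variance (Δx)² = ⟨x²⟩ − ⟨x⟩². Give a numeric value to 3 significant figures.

Compute ⟨x⟩ and ⟨x²⟩ separately, then (Δx)² = ⟨x²⟩ − ⟨x⟩².
Gaussian moments: ∫x^(2j)·e^(−2αx²) dx = (2j−1)!!/(4α)^j · √(π/(2α)), odd powers integrate to 0; here √(π/(2α)) = 0.73095.
Normalization: ∫|φ|² dx = 0.73095.
⟨x⟩ = 0.0000 and ⟨x²⟩ = 0.085034.
(Δx)² = 0.085034 − (0.0000)² = 0.085034.

0.0850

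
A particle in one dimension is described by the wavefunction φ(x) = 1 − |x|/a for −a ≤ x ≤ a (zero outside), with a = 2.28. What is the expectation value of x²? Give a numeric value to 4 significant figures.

⟨x²⟩ = ∫ x²·|φ|² dx / ∫|φ|² dx (integrals over the domain).
φ is even, so ∫ over [−a, a] = 2∫₀ᵃ with φ = 1 − x/a there: ∫₀ᵃ (1 − x/a)² dx = a/3, ∫₀ᵃ x²(1 − x/a)² dx = a³/30, ∫₀ᵃ x⁴(1 − x/a)² dx = a⁵/105.
State is unnormalized: ∫|φ|² dx = 1.5200, and ∫φ*·x²·φ dx = 0.79016, so ⟨x²⟩ = 0.79016 / 1.5200.
⟨x²⟩ = 0.51984.

0.5198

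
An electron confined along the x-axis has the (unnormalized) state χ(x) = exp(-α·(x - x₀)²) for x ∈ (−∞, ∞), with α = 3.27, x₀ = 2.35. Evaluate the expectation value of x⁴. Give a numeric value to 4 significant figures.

33.05

⟨x⁴⟩ = ∫ x⁴·|χ|² dx / ∫|χ|² dx (integrals over the domain).
Gaussian moments (u = x − x₀): ∫u^(2j)·e^(−2αu²) du = (2j−1)!!/(4α)^j · √(π/(2α)), odd powers integrate to 0; here √(π/(2α)) = 0.69308.
State is unnormalized: ∫|χ|² dx = 0.69308, and ∫χ*·x⁴·χ dx = 22.906, so ⟨x⁴⟩ = 22.906 / 0.69308.
⟨x⁴⟩ = 33.049.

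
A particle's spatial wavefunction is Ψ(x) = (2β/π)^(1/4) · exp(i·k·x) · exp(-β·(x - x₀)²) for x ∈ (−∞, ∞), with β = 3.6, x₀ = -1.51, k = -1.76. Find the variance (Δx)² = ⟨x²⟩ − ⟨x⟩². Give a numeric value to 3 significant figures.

0.0694

Compute ⟨x⟩ and ⟨x²⟩ separately, then (Δx)² = ⟨x²⟩ − ⟨x⟩².
Gaussian moments (u = x − x₀): ∫u^(2j)·e^(−2βu²) du = (2j−1)!!/(4β)^j · √(π/(2β)), odd powers integrate to 0; here √(π/(2β)) = 0.66055.
⟨x⟩ = -1.5100 and ⟨x²⟩ = 2.3495.
(Δx)² = 2.3495 − (-1.5100)² = 0.069444.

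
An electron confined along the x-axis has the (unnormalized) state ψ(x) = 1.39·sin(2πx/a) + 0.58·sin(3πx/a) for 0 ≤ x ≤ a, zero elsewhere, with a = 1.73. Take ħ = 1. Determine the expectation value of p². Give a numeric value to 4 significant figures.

p² ψ = −ħ² d²ψ/dx²; ⟨p²⟩ = −ħ² ∫ ψ*·ψ'' dx / ∫|ψ|² dx.
d²/dx² sin(jπx/a) = −(jπ/a)²·sin(jπx/a); on 0 ≤ x ≤ a, ∫sin²(jπx/a) dx = a/2 and ∫sin(jπx/a)·sin(lπx/a) dx = 0 for j ≠ l, so only diagonal terms survive in ∫|ψ|² and ∫ψ·ψ″; ∫ψ·ψ′ dx = [ψ²/2] between the walls = 0.
State is unnormalized: ∫|ψ|² dx = 1.9623, and ∫ψ*·(−ħ² ψ'') dx = 30.681, so ⟨p²⟩ = 30.681 / 1.9623.
⟨p²⟩ = 15.636.

15.64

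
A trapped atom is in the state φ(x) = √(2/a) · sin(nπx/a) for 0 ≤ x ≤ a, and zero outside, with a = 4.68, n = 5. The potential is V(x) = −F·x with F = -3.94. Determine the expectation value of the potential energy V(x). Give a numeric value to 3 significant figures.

9.22

⟨V⟩ = ∫ V(x)·|φ|² dx.
With sin²θ = (1 − cos2θ)/2 on 0 ≤ x ≤ a: ∫sin²(nπx/a) dx = a/2, ∫x·sin²(nπx/a) dx = a²/4, ∫x²·sin²(nπx/a) dx = a³·(1/6 − 1/(4n²π²)); higher powers xᵏ the same way, integrating xᵏ·cos(2nπx/a) by parts.
⟨V⟩ = 9.2196.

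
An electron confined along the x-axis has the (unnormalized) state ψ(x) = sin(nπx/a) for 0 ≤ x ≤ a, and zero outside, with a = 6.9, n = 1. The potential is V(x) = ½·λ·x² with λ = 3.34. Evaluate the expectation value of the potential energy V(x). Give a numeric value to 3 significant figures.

22.5

⟨V⟩ = ∫ V(x)·|ψ|² dx / ∫|ψ|² dx.
With sin²θ = (1 − cos2θ)/2 on 0 ≤ x ≤ a: ∫sin²(nπx/a) dx = a/2, ∫x·sin²(nπx/a) dx = a²/4, ∫x²·sin²(nπx/a) dx = a³·(1/6 − 1/(4n²π²)); higher powers xᵏ the same way, integrating xᵏ·cos(2nπx/a) by parts.
State is unnormalized: ∫|ψ|² dx = 3.4500, and ∫ψ*·V(x)·ψ dx = 77.539, so ⟨V⟩ = 77.539 / 3.4500.
⟨V⟩ = 22.475.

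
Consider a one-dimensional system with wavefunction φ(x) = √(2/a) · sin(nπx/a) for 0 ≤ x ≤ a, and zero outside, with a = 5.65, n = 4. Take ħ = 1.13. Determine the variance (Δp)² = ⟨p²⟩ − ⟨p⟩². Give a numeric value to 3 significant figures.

Compute ⟨p⟩ and ⟨p²⟩ separately; (Δp)² = ⟨p²⟩ − ⟨p⟩².
d/dx sin(nπx/a) = (nπ/a)·cos(nπx/a) and d²/dx² sin(nπx/a) = −(nπ/a)²·sin(nπx/a); on 0 ≤ x ≤ a, ∫sin²(nπx/a) dx = a/2 and ∫sin(nπx/a)·cos(nπx/a) dx = 0.
⟨p⟩ = 0.0000 and ⟨p²⟩ = 6.3165.
(Δp)² = 6.3165 − (0.0000)² = 6.3165.

6.32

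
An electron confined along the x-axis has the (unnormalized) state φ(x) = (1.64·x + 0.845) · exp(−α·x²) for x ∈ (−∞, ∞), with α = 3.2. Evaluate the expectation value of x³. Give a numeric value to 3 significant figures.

⟨x³⟩ = ∫ x³·|φ|² dx / ∫|φ|² dx (integrals over the domain).
Expand each integrand as polynomial × e^(−2αx²) and use ∫x^(2j)·e^(−2αx²) dx = (2j−1)!!/(4α)^j · √(π/(2α)), odd powers → 0; here √(π/(2α)) = 0.70062.
State is unnormalized: ∫|φ|² dx = 0.64748, and ∫φ*·x³·φ dx = 0.035556, so ⟨x³⟩ = 0.035556 / 0.64748.
⟨x³⟩ = 0.054915.

0.0549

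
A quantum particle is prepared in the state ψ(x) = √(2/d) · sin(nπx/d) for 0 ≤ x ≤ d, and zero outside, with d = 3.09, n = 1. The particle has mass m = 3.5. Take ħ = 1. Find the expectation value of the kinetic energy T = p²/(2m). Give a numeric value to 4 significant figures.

T = −(ħ²/2m) d²/dx², so ⟨T⟩ = −(ħ²/2m) ∫ ψ*·ψ'' dx; with m = 3.5.
d/dx sin(nπx/d) = (nπ/d)·cos(nπx/d) and d²/dx² sin(nπx/d) = −(nπ/d)²·sin(nπx/d); on 0 ≤ x ≤ d, ∫sin²(nπx/d) dx = d/2 and ∫sin(nπx/d)·cos(nπx/d) dx = 0.
⟨T⟩ = 0.14767.

0.1477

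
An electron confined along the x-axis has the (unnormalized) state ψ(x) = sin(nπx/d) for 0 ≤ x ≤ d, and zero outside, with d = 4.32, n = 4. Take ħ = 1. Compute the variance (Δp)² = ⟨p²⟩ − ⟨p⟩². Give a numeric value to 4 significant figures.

Compute ⟨p⟩ and ⟨p²⟩ separately; (Δp)² = ⟨p²⟩ − ⟨p⟩².
d/dx sin(nπx/d) = (nπ/d)·cos(nπx/d) and d²/dx² sin(nπx/d) = −(nπ/d)²·sin(nπx/d); on 0 ≤ x ≤ d, ∫sin²(nπx/d) dx = d/2 and ∫sin(nπx/d)·cos(nπx/d) dx = 0.
Normalization: ∫|ψ|² dx = 2.1600.
⟨p⟩ = 0.0000 and ⟨p²⟩ = 8.4616.
(Δp)² = 8.4616 − (0.0000)² = 8.4616.

8.462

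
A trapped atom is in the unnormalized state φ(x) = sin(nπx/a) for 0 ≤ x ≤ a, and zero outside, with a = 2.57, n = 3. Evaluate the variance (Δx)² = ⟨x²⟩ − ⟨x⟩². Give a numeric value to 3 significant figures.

Compute ⟨x⟩ and ⟨x²⟩ separately, then (Δx)² = ⟨x²⟩ − ⟨x⟩².
With sin²θ = (1 − cos2θ)/2 on 0 ≤ x ≤ a: ∫sin²(nπx/a) dx = a/2, ∫x·sin²(nπx/a) dx = a²/4, ∫x²·sin²(nπx/a) dx = a³·(1/6 − 1/(4n²π²)); higher powers xᵏ the same way, integrating xᵏ·cos(2nπx/a) by parts.
Normalization: ∫|φ|² dx = 1.2850.
⟨x⟩ = 1.2850 and ⟨x²⟩ = 2.1645.
(Δx)² = 2.1645 − (1.2850)² = 0.51323.

0.513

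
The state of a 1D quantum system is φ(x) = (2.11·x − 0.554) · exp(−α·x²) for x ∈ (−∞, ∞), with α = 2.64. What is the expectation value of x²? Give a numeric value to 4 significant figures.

⟨x²⟩ = ∫ x²·|φ|² dx / ∫|φ|² dx (integrals over the domain).
Expand each integrand as polynomial × e^(−2αx²) and use ∫x^(2j)·e^(−2αx²) dx = (2j−1)!!/(4α)^j · √(π/(2α)), odd powers → 0; here √(π/(2α)) = 0.77136.
State is unnormalized: ∫|φ|² dx = 0.56195, and ∫φ*·x²·φ dx = 0.11481, so ⟨x²⟩ = 0.11481 / 0.56195.
⟨x²⟩ = 0.20430.

0.2043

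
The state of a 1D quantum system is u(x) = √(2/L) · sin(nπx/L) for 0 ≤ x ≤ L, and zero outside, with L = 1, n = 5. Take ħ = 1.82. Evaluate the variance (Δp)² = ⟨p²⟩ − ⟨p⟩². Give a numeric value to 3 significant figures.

817.

Compute ⟨p⟩ and ⟨p²⟩ separately; (Δp)² = ⟨p²⟩ − ⟨p⟩².
d/dx sin(nπx/L) = (nπ/L)·cos(nπx/L) and d²/dx² sin(nπx/L) = −(nπ/L)²·sin(nπx/L); on 0 ≤ x ≤ L, ∫sin²(nπx/L) dx = L/2 and ∫sin(nπx/L)·cos(nπx/L) dx = 0.
⟨p⟩ = 0.0000 and ⟨p²⟩ = 817.30.
(Δp)² = 817.30 − (0.0000)² = 817.30.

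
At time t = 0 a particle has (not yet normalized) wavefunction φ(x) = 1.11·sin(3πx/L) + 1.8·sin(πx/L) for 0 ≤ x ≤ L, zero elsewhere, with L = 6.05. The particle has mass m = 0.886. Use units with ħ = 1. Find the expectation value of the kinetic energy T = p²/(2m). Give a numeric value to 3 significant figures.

T = −(ħ²/2m) d²/dx², so ⟨T⟩ = −(ħ²/2m) ∫ φ*·φ'' dx / ∫|φ|² dx; with m = 0.886.
d²/dx² sin(jπx/L) = −(jπ/L)²·sin(jπx/L); on 0 ≤ x ≤ L, ∫sin²(jπx/L) dx = L/2 and ∫sin(jπx/L)·sin(lπx/L) dx = 0 for j ≠ l, so only diagonal terms survive in ∫|φ|² and ∫φ·φ″; ∫φ·φ′ dx = [φ²/2] between the walls = 0.
State is unnormalized: ∫|φ|² dx = 13.528, and ∫φ*·(−ħ²/2m · φ'') dx = 6.5957, so ⟨T⟩ = 6.5957 / 13.528.
⟨T⟩ = 0.48756.

0.488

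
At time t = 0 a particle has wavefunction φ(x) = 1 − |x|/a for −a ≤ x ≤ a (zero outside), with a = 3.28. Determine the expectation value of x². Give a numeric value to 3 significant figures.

1.08

⟨x²⟩ = ∫ x²·|φ|² dx / ∫|φ|² dx (integrals over the domain).
φ is even, so ∫ over [−a, a] = 2∫₀ᵃ with φ = 1 − x/a there: ∫₀ᵃ (1 − x/a)² dx = a/3, ∫₀ᵃ x²(1 − x/a)² dx = a³/30, ∫₀ᵃ x⁴(1 − x/a)² dx = a⁵/105.
State is unnormalized: ∫|φ|² dx = 2.1867, and ∫φ*·x²·φ dx = 2.3525, so ⟨x²⟩ = 2.3525 / 2.1867.
⟨x²⟩ = 1.0758.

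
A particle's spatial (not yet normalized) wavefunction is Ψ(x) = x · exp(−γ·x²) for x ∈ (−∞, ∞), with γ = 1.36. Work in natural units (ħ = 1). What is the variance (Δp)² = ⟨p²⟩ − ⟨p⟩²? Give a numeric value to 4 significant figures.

4.080

Compute ⟨p⟩ and ⟨p²⟩ separately; (Δp)² = ⟨p²⟩ − ⟨p⟩².
Expand each integrand as polynomial × e^(−2γx²) and use ∫x^(2j)·e^(−2γx²) dx = (2j−1)!!/(4γ)^j · √(π/(2γ)), odd powers → 0; here √(π/(2γ)) = 1.0747. Differentiate with the product rule, d/dx e^(−γx²) = −2γx·e^(−γx²).
Normalization: ∫|Ψ|² dx = 0.19756.
⟨p⟩ = 0.0000 and ⟨p²⟩ = 4.0800.
(Δp)² = 4.0800 − (0.0000)² = 4.0800.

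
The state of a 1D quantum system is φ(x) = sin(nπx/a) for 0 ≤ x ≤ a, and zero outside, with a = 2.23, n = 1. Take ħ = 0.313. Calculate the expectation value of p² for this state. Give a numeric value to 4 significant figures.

p² φ = −ħ² d²φ/dx²; ⟨p²⟩ = −ħ² ∫ φ*·φ'' dx / ∫|φ|² dx.
d/dx sin(nπx/a) = (nπ/a)·cos(nπx/a) and d²/dx² sin(nπx/a) = −(nπ/a)²·sin(nπx/a); on 0 ≤ x ≤ a, ∫sin²(nπx/a) dx = a/2 and ∫sin(nπx/a)·cos(nπx/a) dx = 0.
State is unnormalized: ∫|φ|² dx = 1.1150, and ∫φ*·(−ħ² φ'') dx = 0.21680, so ⟨p²⟩ = 0.21680 / 1.1150.
⟨p²⟩ = 0.19444.

0.1944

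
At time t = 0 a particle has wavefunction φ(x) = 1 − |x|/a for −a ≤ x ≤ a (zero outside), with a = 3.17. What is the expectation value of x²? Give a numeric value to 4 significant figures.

⟨x²⟩ = ∫ x²·|φ|² dx / ∫|φ|² dx (integrals over the domain).
φ is even, so ∫ over [−a, a] = 2∫₀ᵃ with φ = 1 − x/a there: ∫₀ᵃ (1 − x/a)² dx = a/3, ∫₀ᵃ x²(1 − x/a)² dx = a³/30, ∫₀ᵃ x⁴(1 − x/a)² dx = a⁵/105.
State is unnormalized: ∫|φ|² dx = 2.1133, and ∫φ*·x²·φ dx = 2.1237, so ⟨x²⟩ = 2.1237 / 2.1133.
⟨x²⟩ = 1.0049.

1.005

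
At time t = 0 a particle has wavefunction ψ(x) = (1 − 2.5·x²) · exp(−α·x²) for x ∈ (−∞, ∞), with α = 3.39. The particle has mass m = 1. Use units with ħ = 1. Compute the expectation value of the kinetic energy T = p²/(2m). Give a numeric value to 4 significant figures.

3.714

T = −(ħ²/2m) d²/dx², so ⟨T⟩ = −(ħ²/2m) ∫ ψ*·ψ'' dx / ∫|ψ|² dx; with m = 1.
Expand each integrand as polynomial × e^(−2αx²) and use ∫x^(2j)·e^(−2αx²) dx = (2j−1)!!/(4α)^j · √(π/(2α)), odd powers → 0; here √(π/(2α)) = 0.68071. Differentiate with the product rule, d/dx e^(−αx²) = −2αx·e^(−αx²).
State is unnormalized: ∫|ψ|² dx = 0.49912, and ∫ψ*·(−ħ²/2m · ψ'') dx = 1.8538, so ⟨T⟩ = 1.8538 / 0.49912.
⟨T⟩ = 3.7141.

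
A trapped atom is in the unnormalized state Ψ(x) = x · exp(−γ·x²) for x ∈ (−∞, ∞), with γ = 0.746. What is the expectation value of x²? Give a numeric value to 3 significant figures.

⟨x²⟩ = ∫ x²·|Ψ|² dx / ∫|Ψ|² dx (integrals over the domain).
Expand each integrand as polynomial × e^(−2γx²) and use ∫x^(2j)·e^(−2γx²) dx = (2j−1)!!/(4γ)^j · √(π/(2γ)), odd powers → 0; here √(π/(2γ)) = 1.4511.
State is unnormalized: ∫|Ψ|² dx = 0.48629, and ∫Ψ*·x²·Ψ dx = 0.48889, so ⟨x²⟩ = 0.48889 / 0.48629.
⟨x²⟩ = 1.0054.

1.01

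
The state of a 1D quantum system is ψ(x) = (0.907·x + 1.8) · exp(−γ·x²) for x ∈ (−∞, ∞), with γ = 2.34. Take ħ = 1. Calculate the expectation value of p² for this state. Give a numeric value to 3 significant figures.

p² ψ = −ħ² d²ψ/dx²; ⟨p²⟩ = −ħ² ∫ ψ*·ψ'' dx / ∫|ψ|² dx.
Expand each integrand as polynomial × e^(−2γx²) and use ∫x^(2j)·e^(−2γx²) dx = (2j−1)!!/(4γ)^j · √(π/(2γ)), odd powers → 0; here √(π/(2γ)) = 0.81932. Differentiate with the product rule, d/dx e^(−γx²) = −2γx·e^(−γx²).
State is unnormalized: ∫|ψ|² dx = 2.7266, and ∫ψ*·(−ħ² ψ'') dx = 6.7172, so ⟨p²⟩ = 6.7172 / 2.7266.
⟨p²⟩ = 2.4636.

2.46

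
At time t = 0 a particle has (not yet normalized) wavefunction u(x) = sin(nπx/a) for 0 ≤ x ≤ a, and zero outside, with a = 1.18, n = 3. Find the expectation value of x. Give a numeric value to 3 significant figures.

⟨x⟩ = ∫ x·|u|² dx / ∫|u|² dx (integrals over the domain).
With sin²θ = (1 − cos2θ)/2 on 0 ≤ x ≤ a: ∫sin²(nπx/a) dx = a/2, ∫x·sin²(nπx/a) dx = a²/4, ∫x²·sin²(nπx/a) dx = a³·(1/6 − 1/(4n²π²)); higher powers xᵏ the same way, integrating xᵏ·cos(2nπx/a) by parts.
State is unnormalized: ∫|u|² dx = 0.59000, and ∫u*·x·u dx = 0.34810, so ⟨x⟩ = 0.34810 / 0.59000.
⟨x⟩ = 0.59000.

0.590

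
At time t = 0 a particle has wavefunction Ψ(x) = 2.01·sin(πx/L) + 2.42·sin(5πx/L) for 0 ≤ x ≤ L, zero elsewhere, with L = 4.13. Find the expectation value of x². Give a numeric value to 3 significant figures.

⟨x²⟩ = ∫ x²·|Ψ|² dx / ∫|Ψ|² dx (integrals over the domain).
On 0 ≤ x ≤ L (j ≠ l): ∫sin²(jπx/L) dx = L/2, ∫sin(jπx/L)·sin(lπx/L) dx = 0; diagonal moments ∫x·sin²(jπx/L) dx = L²/4, ∫x²·sin²(jπx/L) dx = L³·(1/6 − 1/(4j²π²)); cross terms ∫x·sin(jπx/L)·sin(lπx/L) dx = 0 for j + l even and −4jlL²/(π²(j² − l²)²) for j + l odd, ∫x²·sin(jπx/L)·sin(lπx/L) dx = (−1)^(j+l)·4jlL³/(π²(j² − l²)²); higher powers the same way via product-to-sum and parts.
State is unnormalized: ∫|Ψ|² dx = 20.436, and ∫Ψ*·x²·Ψ dx = 110.98, so ⟨x²⟩ = 110.98 / 20.436.
⟨x²⟩ = 5.4304.

5.43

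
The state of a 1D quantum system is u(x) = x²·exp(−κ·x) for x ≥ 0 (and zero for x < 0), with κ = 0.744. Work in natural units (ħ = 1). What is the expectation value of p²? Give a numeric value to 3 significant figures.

0.185

p² u = −ħ² d²u/dx²; ⟨p²⟩ = −ħ² ∫ u*·u'' dx / ∫|u|² dx.
Differentiate x²·exp(−κ·x) with the product rule; every integrand then reduces to terms xʲ·e^(−2κx) on [0, ∞), with ∫₀^∞ xʲ·e^(−2κx) dx = j!/(2κ)^(j+1).
State is unnormalized: ∫|u|² dx = 3.2900, and ∫u*·(−ħ² u'') dx = 0.60705, so ⟨p²⟩ = 0.60705 / 3.2900.
⟨p²⟩ = 0.18451.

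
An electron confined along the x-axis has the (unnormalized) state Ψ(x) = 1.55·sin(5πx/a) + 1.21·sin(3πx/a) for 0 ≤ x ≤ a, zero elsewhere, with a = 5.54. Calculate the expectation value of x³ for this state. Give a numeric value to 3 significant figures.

⟨x³⟩ = ∫ x³·|Ψ|² dx / ∫|Ψ|² dx (integrals over the domain).
On 0 ≤ x ≤ a (j ≠ l): ∫sin²(jπx/a) dx = a/2, ∫sin(jπx/a)·sin(lπx/a) dx = 0; diagonal moments ∫x·sin²(jπx/a) dx = a²/4, ∫x²·sin²(jπx/a) dx = a³·(1/6 − 1/(4j²π²)); cross terms ∫x·sin(jπx/a)·sin(lπx/a) dx = 0 for j + l even and −4jla²/(π²(j² − l²)²) for j + l odd, ∫x²·sin(jπx/a)·sin(lπx/a) dx = (−1)^(j+l)·4jla³/(π²(j² − l²)²); higher powers the same way via product-to-sum and parts.
State is unnormalized: ∫|Ψ|² dx = 10.710, and ∫Ψ*·x³·Ψ dx = 571.88, so ⟨x³⟩ = 571.88 / 10.710.
⟨x³⟩ = 53.394.

53.4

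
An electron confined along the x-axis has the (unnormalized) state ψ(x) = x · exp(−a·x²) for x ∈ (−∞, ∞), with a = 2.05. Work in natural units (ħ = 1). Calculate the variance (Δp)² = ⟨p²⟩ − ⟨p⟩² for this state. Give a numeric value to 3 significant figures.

6.15

Compute ⟨p⟩ and ⟨p²⟩ separately; (Δp)² = ⟨p²⟩ − ⟨p⟩².
Expand each integrand as polynomial × e^(−2ax²) and use ∫x^(2j)·e^(−2ax²) dx = (2j−1)!!/(4a)^j · √(π/(2a)), odd powers → 0; here √(π/(2a)) = 0.87535. Differentiate with the product rule, d/dx e^(−ax²) = −2ax·e^(−ax²).
Normalization: ∫|ψ|² dx = 0.10675.
⟨p⟩ = 0.0000 and ⟨p²⟩ = 6.1500.
(Δp)² = 6.1500 − (0.0000)² = 6.1500.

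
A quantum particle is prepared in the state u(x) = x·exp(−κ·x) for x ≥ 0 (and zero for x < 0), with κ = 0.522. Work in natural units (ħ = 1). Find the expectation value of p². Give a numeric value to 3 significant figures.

p² u = −ħ² d²u/dx²; ⟨p²⟩ = −ħ² ∫ u*·u'' dx / ∫|u|² dx.
Differentiate x·exp(−κ·x) with the product rule; every integrand then reduces to terms xʲ·e^(−2κx) on [0, ∞), with ∫₀^∞ xʲ·e^(−2κx) dx = j!/(2κ)^(j+1).
State is unnormalized: ∫|u|² dx = 1.7576, and ∫u*·(−ħ² u'') dx = 0.47893, so ⟨p²⟩ = 0.47893 / 1.7576.
⟨p²⟩ = 0.27248.

0.272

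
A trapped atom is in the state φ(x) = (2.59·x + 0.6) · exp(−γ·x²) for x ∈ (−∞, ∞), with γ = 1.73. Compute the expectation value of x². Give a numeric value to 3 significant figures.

⟨x²⟩ = ∫ x²·|φ|² dx / ∫|φ|² dx (integrals over the domain).
Expand each integrand as polynomial × e^(−2γx²) and use ∫x^(2j)·e^(−2γx²) dx = (2j−1)!!/(4γ)^j · √(π/(2γ)), odd powers → 0; here √(π/(2γ)) = 0.95288.
State is unnormalized: ∫|φ|² dx = 1.2667, and ∫φ*·x²·φ dx = 0.45002, so ⟨x²⟩ = 0.45002 / 1.2667.
⟨x²⟩ = 0.35526.

0.355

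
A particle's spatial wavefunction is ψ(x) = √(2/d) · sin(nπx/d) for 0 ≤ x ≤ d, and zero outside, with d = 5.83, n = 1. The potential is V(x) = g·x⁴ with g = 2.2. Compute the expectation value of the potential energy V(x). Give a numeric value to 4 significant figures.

289.9

⟨V⟩ = ∫ V(x)·|ψ|² dx.
With sin²θ = (1 − cos2θ)/2 on 0 ≤ x ≤ d: ∫sin²(nπx/d) dx = d/2, ∫x·sin²(nπx/d) dx = d²/4, ∫x²·sin²(nπx/d) dx = d³·(1/6 − 1/(4n²π²)); higher powers xᵏ the same way, integrating xᵏ·cos(2nπx/d) by parts.
⟨V⟩ = 289.93.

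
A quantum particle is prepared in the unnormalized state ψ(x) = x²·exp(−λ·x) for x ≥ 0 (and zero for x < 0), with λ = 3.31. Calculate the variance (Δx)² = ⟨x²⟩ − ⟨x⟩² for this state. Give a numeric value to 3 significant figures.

0.114

Compute ⟨x⟩ and ⟨x²⟩ separately, then (Δx)² = ⟨x²⟩ − ⟨x⟩².
Every integrand reduces to terms xʲ·e^(−2λx) on [0, ∞); use ∫₀^∞ xʲ·e^(−2λx) dx = j!/(2λ)^(j+1).
Normalization: ∫|ψ|² dx = 0.0018876.
⟨x⟩ = 0.75529 and ⟨x²⟩ = 0.68455.
(Δx)² = 0.68455 − (0.75529)² = 0.11409.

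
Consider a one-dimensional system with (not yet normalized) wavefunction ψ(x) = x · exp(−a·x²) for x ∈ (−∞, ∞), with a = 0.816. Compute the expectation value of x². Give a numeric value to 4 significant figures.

0.9191

⟨x²⟩ = ∫ x²·|ψ|² dx / ∫|ψ|² dx (integrals over the domain).
Expand each integrand as polynomial × e^(−2ax²) and use ∫x^(2j)·e^(−2ax²) dx = (2j−1)!!/(4a)^j · √(π/(2a)), odd powers → 0; here √(π/(2a)) = 1.3874.
State is unnormalized: ∫|ψ|² dx = 0.42507, and ∫ψ*·x²·ψ dx = 0.39069, so ⟨x²⟩ = 0.39069 / 0.42507.
⟨x²⟩ = 0.91912.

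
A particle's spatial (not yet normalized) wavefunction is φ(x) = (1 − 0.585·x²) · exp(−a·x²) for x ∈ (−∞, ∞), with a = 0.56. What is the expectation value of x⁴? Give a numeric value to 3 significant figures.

⟨x⁴⟩ = ∫ x⁴·|φ|² dx / ∫|φ|² dx (integrals over the domain).
Expand each integrand as polynomial × e^(−2ax²) and use ∫x^(2j)·e^(−2ax²) dx = (2j−1)!!/(4a)^j · √(π/(2a)), odd powers → 0; here √(π/(2a)) = 1.6748.
State is unnormalized: ∫|φ|² dx = 1.1427, and ∫φ*·x⁴·φ dx = 0.77662, so ⟨x⁴⟩ = 0.77662 / 1.1427.
⟨x⁴⟩ = 0.67963.

0.680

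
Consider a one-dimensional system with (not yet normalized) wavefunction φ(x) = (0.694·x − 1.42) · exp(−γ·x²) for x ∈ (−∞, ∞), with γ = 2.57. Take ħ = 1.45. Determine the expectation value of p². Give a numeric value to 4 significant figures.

p² φ = −ħ² d²φ/dx²; ⟨p²⟩ = −ħ² ∫ φ*·φ'' dx / ∫|φ|² dx.
Expand each integrand as polynomial × e^(−2γx²) and use ∫x^(2j)·e^(−2γx²) dx = (2j−1)!!/(4γ)^j · √(π/(2γ)), odd powers → 0; here √(π/(2γ)) = 0.78180. Differentiate with the product rule, d/dx e^(−γx²) = −2γx·e^(−γx²).
State is unnormalized: ∫|φ|² dx = 1.6130, and ∫φ*·(−ħ² φ'') dx = 9.1118, so ⟨p²⟩ = 9.1118 / 1.6130.
⟨p²⟩ = 5.6488.

5.649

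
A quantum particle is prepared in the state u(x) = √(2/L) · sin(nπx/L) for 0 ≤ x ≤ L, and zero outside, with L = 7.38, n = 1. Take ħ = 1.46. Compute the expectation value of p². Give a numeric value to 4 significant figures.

p² u = −ħ² d²u/dx²; ⟨p²⟩ = −ħ² ∫ u*·u'' dx.
d/dx sin(nπx/L) = (nπ/L)·cos(nπx/L) and d²/dx² sin(nπx/L) = −(nπ/L)²·sin(nπx/L); on 0 ≤ x ≤ L, ∫sin²(nπx/L) dx = L/2 and ∫sin(nπx/L)·cos(nπx/L) dx = 0.
⟨p²⟩ = 0.38627.

0.3863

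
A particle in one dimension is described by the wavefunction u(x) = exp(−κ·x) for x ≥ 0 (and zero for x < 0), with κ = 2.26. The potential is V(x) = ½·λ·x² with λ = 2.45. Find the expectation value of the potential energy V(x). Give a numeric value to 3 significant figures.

⟨V⟩ = ∫ V(x)·|u|² dx / ∫|u|² dx.
Every integrand reduces to terms xʲ·e^(−2κx) on [0, ∞); use ∫₀^∞ xʲ·e^(−2κx) dx = j!/(2κ)^(j+1).
State is unnormalized: ∫|u|² dx = 0.22124, and ∫u*·V(x)·u dx = 0.026531, so ⟨V⟩ = 0.026531 / 0.22124.
⟨V⟩ = 0.11992.

0.120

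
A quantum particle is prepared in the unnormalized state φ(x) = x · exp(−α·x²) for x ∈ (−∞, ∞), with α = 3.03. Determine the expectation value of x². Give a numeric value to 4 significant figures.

0.2475

⟨x²⟩ = ∫ x²·|φ|² dx / ∫|φ|² dx (integrals over the domain).
Expand each integrand as polynomial × e^(−2αx²) and use ∫x^(2j)·e^(−2αx²) dx = (2j−1)!!/(4α)^j · √(π/(2α)), odd powers → 0; here √(π/(2α)) = 0.72001.
State is unnormalized: ∫|φ|² dx = 0.059407, and ∫φ*·x²·φ dx = 0.014705, so ⟨x²⟩ = 0.014705 / 0.059407.
⟨x²⟩ = 0.24752.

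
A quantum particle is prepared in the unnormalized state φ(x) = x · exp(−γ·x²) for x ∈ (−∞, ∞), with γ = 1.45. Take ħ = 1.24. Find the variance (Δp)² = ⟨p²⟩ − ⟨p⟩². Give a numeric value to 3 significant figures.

6.69

Compute ⟨p⟩ and ⟨p²⟩ separately; (Δp)² = ⟨p²⟩ − ⟨p⟩².
Expand each integrand as polynomial × e^(−2γx²) and use ∫x^(2j)·e^(−2γx²) dx = (2j−1)!!/(4γ)^j · √(π/(2γ)), odd powers → 0; here √(π/(2γ)) = 1.0408. Differentiate with the product rule, d/dx e^(−γx²) = −2γx·e^(−γx²).
Normalization: ∫|φ|² dx = 0.17945.
⟨p⟩ = 0.0000 and ⟨p²⟩ = 6.6886.
(Δp)² = 6.6886 − (0.0000)² = 6.6886.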